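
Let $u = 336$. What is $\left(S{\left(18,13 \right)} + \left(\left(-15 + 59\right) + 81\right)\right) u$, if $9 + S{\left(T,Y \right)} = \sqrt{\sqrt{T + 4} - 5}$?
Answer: $38976 + 336 \sqrt{-5 + \sqrt{22}} \approx 38976.0 + 186.95 i$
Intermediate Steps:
$S{\left(T,Y \right)} = -9 + \sqrt{-5 + \sqrt{4 + T}}$ ($S{\left(T,Y \right)} = -9 + \sqrt{\sqrt{T + 4} - 5} = -9 + \sqrt{\sqrt{4 + T} - 5} = -9 + \sqrt{-5 + \sqrt{4 + T}}$)
$\left(S{\left(18,13 \right)} + \left(\left(-15 + 59\right) + 81\right)\right) u = \left(\left(-9 + \sqrt{-5 + \sqrt{4 + 18}}\right) + \left(\left(-15 + 59\right) + 81\right)\right) 336 = \left(\left(-9 + \sqrt{-5 + \sqrt{22}}\right) + \left(44 + 81\right)\right) 336 = \left(\left(-9 + \sqrt{-5 + \sqrt{22}}\right) + 125\right) 336 = \left(116 + \sqrt{-5 + \sqrt{22}}\right) 336 = 38976 + 336 \sqrt{-5 + \sqrt{22}}$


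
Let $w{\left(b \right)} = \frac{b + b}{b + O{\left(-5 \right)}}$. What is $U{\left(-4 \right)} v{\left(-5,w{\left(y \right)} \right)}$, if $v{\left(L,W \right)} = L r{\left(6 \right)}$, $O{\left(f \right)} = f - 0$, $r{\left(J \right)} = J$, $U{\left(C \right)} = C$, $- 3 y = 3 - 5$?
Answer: $120$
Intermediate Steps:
$y = \frac{2}{3}$ ($y = - \frac{3 - 5}{3} = \left(- \frac{1}{3}\right) \left(-2\right) = \frac{2}{3} \approx 0.66667$)
$O{\left(f \right)} = f$ ($O{\left(f \right)} = f + 0 = f$)
$w{\left(b \right)} = \frac{2 b}{-5 + b}$ ($w{\left(b \right)} = \frac{b + b}{b - 5} = \frac{2 b}{-5 + b}$)
$v{\left(L,W \right)} = 6 L$ ($v{\left(L,W \right)} = L 6 = 6 L$)
$U{\left(-4 \right)} v{\left(-5,w{\left(y \right)} \right)} = - 4 \cdot 6 \left(-5\right) = \left(-4\right) \left(-30\right) = 120$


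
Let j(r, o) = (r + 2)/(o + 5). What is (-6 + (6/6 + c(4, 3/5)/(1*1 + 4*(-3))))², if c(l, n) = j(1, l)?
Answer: 27556/1089 ≈ 25.304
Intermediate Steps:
j(r, o) = (2 + r)/(5 + o)
c(l, n) = 3/(5 + l) (c(l, n) = (2 + 1)/(5 + l) = 3/(5 + l))
(-6 + (6/6 + c(4, 3/5)/(1*1 + 4*(-3))))² = (-6 + (6/6 + (3/(5 + 4))/(1*1 + 4*(-3))))² = (-6 + (6*(⅙) + (3/9)/(1 - 12)))² = (-6 + (1 + (3*(⅑))/(-11)))² = (-6 + (1 + (⅓)*(-1/11)))² = (-6 + (1 - 1/33))² = (-6 + 32/33)² = (-166/33)² = 27556/1089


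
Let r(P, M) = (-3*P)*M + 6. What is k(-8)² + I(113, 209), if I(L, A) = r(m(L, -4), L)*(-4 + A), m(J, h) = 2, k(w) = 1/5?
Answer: -3443999/25 ≈ -1.3776e+5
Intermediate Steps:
k(w) = ⅕
r(P, M) = 6 - 3*M*P (r(P, M) = -3*M*P + 6 = 6 - 3*M*P)
I(L, A) = (-4 + A)*(6 - 6*L) (I(L, A) = (6 - 3*L*2)*(-4 + A) = (6 - 6*L)*(-4 + A) = (-4 + A)*(6 - 6*L))
k(-8)² + I(113, 209) = (⅕)² - 6*(-1 + 113)*(-4 + 209) = 1/25 - 6*112*205 = 1/25 - 137760 = -3443999/25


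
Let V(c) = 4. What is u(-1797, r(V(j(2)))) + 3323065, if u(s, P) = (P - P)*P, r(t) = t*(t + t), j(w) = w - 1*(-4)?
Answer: 3323065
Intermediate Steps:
j(w) = 4 + w (j(w) = w + 4 = 4 + w)
r(t) = 2*t² (r(t) = t*(2*t) = 2*t²)
u(s, P) = 0 (u(s, P) = 0*P = 0)
u(-1797, r(V(j(2)))) + 3323065 = 0 + 3323065 = 3323065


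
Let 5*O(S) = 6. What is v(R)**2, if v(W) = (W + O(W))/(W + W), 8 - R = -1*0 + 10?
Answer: 1/25 ≈ 0.040000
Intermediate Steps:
R = -2 (R = 8 - (-1*0 + 10) = 8 - (0 + 10) = 8 - 1*10 = 8 - 10 = -2)
O(S) = 6/5 (O(S) = (1/5)*6 = 6/5)
v(W) = (6/5 + W)/(2*W) (v(W) = (W + 6/5)/(W + W) = (6/5 + W)/((2*W)) = (6/5 + W)*(1/(2*W)) = (6/5 + W)/(2*W))
v(R)**2 = ((1/10)*(6 + 5*(-2))/(-2))**2 = ((1/10)*(-1/2)*(6 - 10))**2 = ((1/10)*(-1/2)*(-4))**2 = (1/5)**2 = 1/25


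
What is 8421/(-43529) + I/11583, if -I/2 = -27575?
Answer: 2303083907/504196407 ≈ 4.5678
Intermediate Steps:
I = 55150 (I = -2*(-27575) = 55150)
8421/(-43529) + I/11583 = 8421/(-43529) + 55150/11583 = 8421*(-1/43529) + 55150*(1/11583) = -8421/43529 + 55150/11583 = 2303083907/504196407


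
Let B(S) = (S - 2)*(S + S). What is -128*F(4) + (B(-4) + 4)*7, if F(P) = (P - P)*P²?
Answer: 364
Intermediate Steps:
B(S) = 2*S*(-2 + S) (B(S) = (-2 + S)*(2*S) = 2*S*(-2 + S))
F(P) = 0 (F(P) = 0*P² = 0)
-128*F(4) + (B(-4) + 4)*7 = -128*0 + (2*(-4)*(-2 - 4) + 4)*7 = 0 + (2*(-4)*(-6) + 4)*7 = 0 + (48 + 4)*7 = 0 + 52*7 = 0 + 364 = 364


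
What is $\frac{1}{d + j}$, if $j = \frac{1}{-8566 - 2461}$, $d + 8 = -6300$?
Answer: $- \frac{11027}{69558317} \approx -0.00015853$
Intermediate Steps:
$d = -6308$ ($d = -8 - 6300 = -6308$)
$j = - \frac{1}{11027}$ ($j = \frac{1}{-11027} = - \frac{1}{11027} \approx -9.0686 \cdot 10^{-5}$)
$\frac{1}{d + j} = \frac{1}{-6308 - \frac{1}{11027}} = \frac{1}{- \frac{69558317}{11027}} = - \frac{11027}{69558317}$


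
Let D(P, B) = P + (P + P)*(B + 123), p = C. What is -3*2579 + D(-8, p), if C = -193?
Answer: -6625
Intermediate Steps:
p = -193
D(P, B) = P + 2*P*(123 + B) (D(P, B) = P + (2*P)*(123 + B) = P + 2*P*(123 + B))
-3*2579 + D(-8, p) = -3*2579 - 8*(247 + 2*(-193)) = -7737 - 8*(247 - 386) = -7737 - 8*(-139) = -7737 + 1112 = -6625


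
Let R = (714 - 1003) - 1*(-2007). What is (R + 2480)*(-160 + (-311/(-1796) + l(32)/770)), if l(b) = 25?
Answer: -46384296017/69146 ≈ -6.7082e+5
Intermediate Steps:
R = 1718 (R = -289 + 2007 = 1718)
(R + 2480)*(-160 + (-311/(-1796) + l(32)/770)) = (1718 + 2480)*(-160 + (-311/(-1796) + 25/770)) = 4198*(-160 + (-311*(-1/1796) + 25*(1/770))) = 4198*(-160 + (311/1796 + 5/154)) = 4198*(-160 + 28437/138292) = 4198*(-22098283/138292) = -46384296017/69146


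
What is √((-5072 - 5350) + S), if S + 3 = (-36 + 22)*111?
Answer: 33*I*√11 ≈ 109.45*I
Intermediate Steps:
S = -1557 (S = -3 + (-36 + 22)*111 = -3 - 14*111 = -3 - 1554 = -1557)
√((-5072 - 5350) + S) = √((-5072 - 5350) - 1557) = √(-10422 - 1557) = √(-11979) = 33*I*√11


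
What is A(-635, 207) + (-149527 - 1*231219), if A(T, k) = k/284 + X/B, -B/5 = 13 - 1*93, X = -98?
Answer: -5406586329/14200 ≈ -3.8075e+5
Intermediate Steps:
B = 400 (B = -5*(13 - 1*93) = -5*(13 - 93) = -5*(-80) = 400)
A(T, k) = -49/200 + k/284 (A(T, k) = k/284 - 98/400 = k*(1/284) - 98*1/400 = k/284 - 49/200 = -49/200 + k/284)
A(-635, 207) + (-149527 - 1*231219) = (-49/200 + (1/284)*207) + (-149527 - 1*231219) = (-49/200 + 207/284) + (-149527 - 231219) = 6871/14200 - 380746 = -5406586329/14200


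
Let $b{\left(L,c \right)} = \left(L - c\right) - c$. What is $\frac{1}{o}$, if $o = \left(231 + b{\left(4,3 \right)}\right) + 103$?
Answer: $\frac{1}{332} \approx 0.003012$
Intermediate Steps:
$b{\left(L,c \right)} = L - 2 c$
$o = 332$ ($o = \left(231 + \left(4 - 6\right)\right) + 103 = \left(231 - 2\right) + 103 = 229 + 103 = 332$)
$\frac{1}{o} = \frac{1}{332}$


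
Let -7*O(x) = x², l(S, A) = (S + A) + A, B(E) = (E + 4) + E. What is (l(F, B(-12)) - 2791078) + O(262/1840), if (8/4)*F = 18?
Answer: -16536762620361/5924800 ≈ -2.7911e+6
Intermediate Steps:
B(E) = 4 + 2*E (B(E) = (4 + E) + E = 4 + 2*E)
F = 9 (F = (½)*18 = 9)
l(S, A) = S + 2*A (l(S, A) = (A + S) + A = S + 2*A)
O(x) = -x²/7
(l(F, B(-12)) - 2791078) + O(262/1840) = ((9 + 2*(4 + 2*(-12))) - 2791078) - (262/1840)²/7 = ((9 + 2*(4 - 24)) - 2791078) - (262*(1/1840))²/7 = ((9 + 2*(-20)) - 2791078) - (131/920)²/7 = ((9 - 40) - 2791078) - ⅐*17161/846400 = (-31 - 2791078) - 17161/5924800 = -2791109 - 17161/5924800 = -16536762620361/5924800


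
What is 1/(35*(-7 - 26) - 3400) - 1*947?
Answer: -4313586/4555 ≈ -947.00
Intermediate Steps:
1/(35*(-7 - 26) - 3400) - 1*947 = 1/(35*(-33) - 3400) - 947 = 1/(-1155 - 3400) - 947 = 1/(-4555) - 947 = -1/4555 - 947 = -4313586/4555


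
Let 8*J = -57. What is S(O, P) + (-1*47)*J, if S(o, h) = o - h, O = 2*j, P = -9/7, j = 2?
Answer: 19049/56 ≈ 340.16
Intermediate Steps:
J = -57/8 (J = (1/8)*(-57) = -57/8 ≈ -7.1250)
P = -9/7 (P = -9*1/7 = -9/7 ≈ -1.2857)
O = 4 (O = 2*2 = 4)
S(O, P) + (-1*47)*J = (4 - 1*(-9/7)) - 1*47*(-57/8) = (4 + 9/7) - 47*(-57/8) = 37/7 + 2679/8 = 19049/56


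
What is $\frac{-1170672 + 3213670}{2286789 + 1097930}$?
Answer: $\frac{2042998}{3384719} \approx 0.60359$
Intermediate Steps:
$\frac{-1170672 + 3213670}{2286789 + 1097930} = \frac{2042998}{3384719}$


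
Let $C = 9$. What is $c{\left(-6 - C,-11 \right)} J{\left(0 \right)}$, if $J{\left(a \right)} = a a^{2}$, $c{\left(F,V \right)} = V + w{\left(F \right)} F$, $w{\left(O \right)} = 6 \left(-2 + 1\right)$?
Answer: $0$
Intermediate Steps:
$w{\left(O \right)} = -6$ ($w{\left(O \right)} = 6 \left(-1\right) = -6$)
$c{\left(F,V \right)} = V - 6 F$
$J{\left(a \right)} = a^{3}$
$c{\left(-6 - C,-11 \right)} J{\left(0 \right)} = \left(-11 - 6 \left(-6 - 9\right)\right) 0^{3} = \left(-11 - 6 \left(-6 - 9\right)\right) 0 = \left(-11 - -90\right) 0 = \left(-11 + 90\right) 0 = 79 \cdot 0 = 0$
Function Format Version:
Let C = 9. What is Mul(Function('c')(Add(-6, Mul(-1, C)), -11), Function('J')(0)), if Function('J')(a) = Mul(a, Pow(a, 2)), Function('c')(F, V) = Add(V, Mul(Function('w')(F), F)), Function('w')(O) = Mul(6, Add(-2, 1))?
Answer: 0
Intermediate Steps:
Function('w')(O) = -6 (Function('w')(O) = Mul(6, -1) = -6)
Function('c')(F, V) = Add(V, Mul(-6, F))
Function('J')(a) = Pow(a, 3)
Mul(Function('c')(Add(-6, Mul(-1, C)), -11), Function('J')(0)) = Mul(Add(-11, Mul(-6, Add(-6, Mul(-1, 9)))), Pow(0, 3)) = Mul(Add(-11, Mul(-6, Add(-6, -9))), 0) = Mul(Add(-11, Mul(-6, -15)), 0) = Mul(Add(-11, 90), 0) = Mul(79, 0) = 0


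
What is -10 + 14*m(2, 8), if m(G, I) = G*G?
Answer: 46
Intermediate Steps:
m(G, I) = G²
-10 + 14*m(2, 8) = -10 + 14*2² = -10 + 14*4 = -10 + 56 = 46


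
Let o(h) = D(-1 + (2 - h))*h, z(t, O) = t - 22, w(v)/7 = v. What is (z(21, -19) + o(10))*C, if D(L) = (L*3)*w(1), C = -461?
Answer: 871751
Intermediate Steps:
w(v) = 7*v
z(t, O) = -22 + t
D(L) = 21*L (D(L) = (L*3)*(7*1) = (3*L)*7 = 21*L)
o(h) = h*(21 - 21*h) (o(h) = (21*(-1 + (2 - h)))*h = (21*(1 - h))*h = (21 - 21*h)*h = h*(21 - 21*h))
(z(21, -19) + o(10))*C = ((-22 + 21) + 21*10*(1 - 1*10))*(-461) = (-1 + 21*10*(1 - 10))*(-461) = (-1 + 21*10*(-9))*(-461) = (-1 - 1890)*(-461) = -1891*(-461) = 871751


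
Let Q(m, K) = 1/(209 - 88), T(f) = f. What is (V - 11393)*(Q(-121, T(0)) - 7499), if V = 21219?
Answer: -8915896228/121 ≈ -7.3685e+7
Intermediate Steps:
Q(m, K) = 1/121
(V - 11393)*(Q(-121, T(0)) - 7499) = (21219 - 11393)*(1/121 - 7499) = 9826*(-907378/121) = -8915896228/121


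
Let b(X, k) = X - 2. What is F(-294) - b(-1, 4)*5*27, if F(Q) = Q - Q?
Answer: 405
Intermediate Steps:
F(Q) = 0
b(X, k) = -2 + X
F(-294) - b(-1, 4)*5*27 = 0 - (-2 - 1)*5*27 = 0 - (-3*5)*27 = 0 - (-15)*27 = 0 - 1*(-405) = 0 + 405 = 405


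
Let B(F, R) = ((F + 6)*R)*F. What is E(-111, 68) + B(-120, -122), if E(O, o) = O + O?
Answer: -1669182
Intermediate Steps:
E(O, o) = 2*O
B(F, R) = F*R*(6 + F) (B(F, R) = ((6 + F)*R)*F = (R*(6 + F))*F = F*R*(6 + F))
E(-111, 68) + B(-120, -122) = 2*(-111) - 120*(-122)*(6 - 120) = -222 - 120*(-122)*(-114) = -222 - 1668960 = -1669182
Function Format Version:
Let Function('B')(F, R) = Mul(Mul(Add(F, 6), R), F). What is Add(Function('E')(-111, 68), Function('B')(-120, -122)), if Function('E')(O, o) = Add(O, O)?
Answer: -1669182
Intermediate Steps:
Function('E')(O, o) = Mul(2, O)
Function('B')(F, R) = Mul(F, R, Add(6, F)) (Function('B')(F, R) = Mul(Mul(Add(6, F), R), F) = Mul(Mul(R, Add(6, F)), F) = Mul(F, R, Add(6, F)))
Add(Function('E')(-111, 68), Function('B')(-120, -122)) = Add(Mul(2, -111), Mul(-120, -122, Add(6, -120))) = Add(-222, Mul(-120, -122, -114)) = Add(-222, -1668960) = -1669182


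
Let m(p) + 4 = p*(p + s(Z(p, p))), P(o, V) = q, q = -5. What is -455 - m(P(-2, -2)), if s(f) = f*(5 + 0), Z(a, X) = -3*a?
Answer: -101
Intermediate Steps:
s(f) = 5*f (s(f) = f*5 = 5*f)
P(o, V) = -5
m(p) = -4 - 14*p**2 (m(p) = -4 + p*(p + 5*(-3*p)) = -4 + p*(p - 15*p) = -4 + p*(-14*p) = -4 - 14*p**2)
-455 - m(P(-2, -2)) = -455 - (-4 - 14*(-5)**2) = -455 - (-4 - 14*25) = -455 - (-4 - 350) = -455 - 1*(-354) = -455 + 354 = -101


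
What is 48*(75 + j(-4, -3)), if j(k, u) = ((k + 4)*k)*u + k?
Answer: 3408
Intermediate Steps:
j(k, u) = k + k*u*(4 + k) (j(k, u) = ((4 + k)*k)*u + k = (k*(4 + k))*u + k = k*u*(4 + k) + k = k + k*u*(4 + k))
48*(75 + j(-4, -3)) = 48*(75 - 4*(1 + 4*(-3) - 4*(-3))) = 48*(75 - 4*(1 - 12 + 12)) = 48*(75 - 4*1) = 48*(75 - 4) = 48*71 = 3408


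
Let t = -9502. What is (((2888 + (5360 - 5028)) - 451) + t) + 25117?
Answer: 18384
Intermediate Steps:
(((2888 + (5360 - 5028)) - 451) + t) + 25117 = (((2888 + (5360 - 5028)) - 451) - 9502) + 25117 = (((2888 + 332) - 451) - 9502) + 25117 = ((3220 - 451) - 9502) + 25117 = (2769 - 9502) + 25117 = -6733 + 25117 = 18384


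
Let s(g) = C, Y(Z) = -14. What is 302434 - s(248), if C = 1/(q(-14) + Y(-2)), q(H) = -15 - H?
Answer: 4536511/15 ≈ 3.0243e+5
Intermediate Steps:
C = -1/15 (C = 1/((-15 - 1*(-14)) - 14) = 1/((-15 + 14) - 14) = 1/(-1 - 14) = 1/(-15) = -1/15 ≈ -0.066667)
s(g) = -1/15
302434 - s(248) = 302434 - 1*(-1/15) = 302434 + 1/15 = 4536511/15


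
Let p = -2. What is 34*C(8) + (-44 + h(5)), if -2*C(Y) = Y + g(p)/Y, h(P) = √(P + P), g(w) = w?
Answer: -703/4 + √10 ≈ -172.59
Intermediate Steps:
h(P) = √2*√P (h(P) = √(2*P) = √2*√P)
C(Y) = 1/Y - Y/2 (C(Y) = -(Y - 2/Y)/2 = 1/Y - Y/2)
34*C(8) + (-44 + h(5)) = 34*(1/8 - ½*8) + (-44 + √2*√5) = 34*(⅛ - 4) + (-44 + √10) = 34*(-31/8) + (-44 + √10) = -527/4 + (-44 + √10) = -703/4 + √10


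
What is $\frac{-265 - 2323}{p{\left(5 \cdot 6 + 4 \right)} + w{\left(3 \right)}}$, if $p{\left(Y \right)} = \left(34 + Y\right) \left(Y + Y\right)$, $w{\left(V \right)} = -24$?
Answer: $- \frac{647}{1150} \approx -0.56261$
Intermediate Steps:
$p{\left(Y \right)} = 2 Y \left(34 + Y\right)$ ($p{\left(Y \right)} = \left(34 + Y\right) 2 Y = 2 Y \left(34 + Y\right)$)
$\frac{-265 - 2323}{p{\left(5 \cdot 6 + 4 \right)} + w{\left(3 \right)}} = \frac{-265 - 2323}{2 \left(5 \cdot 6 + 4\right) \left(34 + \left(5 \cdot 6 + 4\right)\right) - 24} = - \frac{2588}{2 \left(30 + 4\right) \left(34 + \left(30 + 4\right)\right) - 24} = - \frac{2588}{2 \cdot 34 \left(34 + 34\right) - 24} = - \frac{2588}{2 \cdot 34 \cdot 68 - 24} = - \frac{2588}{4624 - 24} = - \frac{2588}{4600} = \left(-2588\right) \frac{1}{4600} = - \frac{647}{1150}$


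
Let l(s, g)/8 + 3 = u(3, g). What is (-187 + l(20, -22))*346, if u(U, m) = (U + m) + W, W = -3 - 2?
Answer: -139438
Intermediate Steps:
W = -5
u(U, m) = -5 + U + m (u(U, m) = (U + m) - 5 = -5 + U + m)
l(s, g) = -40 + 8*g (l(s, g) = -24 + 8*(-5 + 3 + g) = -24 + 8*(-2 + g) = -24 + (-16 + 8*g) = -40 + 8*g)
(-187 + l(20, -22))*346 = (-187 + (-40 + 8*(-22)))*346 = (-187 + (-40 - 176))*346 = (-187 - 216)*346 = -403*346 = -139438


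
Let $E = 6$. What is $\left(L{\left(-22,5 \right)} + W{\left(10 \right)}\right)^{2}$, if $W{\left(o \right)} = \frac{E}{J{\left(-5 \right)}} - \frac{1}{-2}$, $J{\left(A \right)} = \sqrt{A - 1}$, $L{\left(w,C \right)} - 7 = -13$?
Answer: $\frac{97}{4} + 11 i \sqrt{6} \approx 24.25 + 26.944 i$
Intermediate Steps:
$L{\left(w,C \right)} = -6$ ($L{\left(w,C \right)} = 7 - 13 = -6$)
$J{\left(A \right)} = \sqrt{-1 + A}$
$W{\left(o \right)} = \frac{1}{2} - i \sqrt{6}$ ($W{\left(o \right)} = \frac{6}{\sqrt{-1 - 5}} - \frac{1}{-2} = \frac{6}{\sqrt{-6}} - - \frac{1}{2} = \frac{6}{i \sqrt{6}} + \frac{1}{2} = 6 \left(- \frac{i \sqrt{6}}{6}\right) + \frac{1}{2} = - i \sqrt{6} + \frac{1}{2} = \frac{1}{2} - i \sqrt{6}$)
$\left(L{\left(-22,5 \right)} + W{\left(10 \right)}\right)^{2} = \left(-6 + \left(\frac{1}{2} - i \sqrt{6}\right)\right)^{2} = \left(- \frac{11}{2} - i \sqrt{6}\right)^{2}$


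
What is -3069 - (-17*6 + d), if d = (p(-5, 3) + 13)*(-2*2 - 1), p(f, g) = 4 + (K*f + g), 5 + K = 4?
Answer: -2842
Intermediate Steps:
K = -1 (K = -5 + 4 = -1)
p(f, g) = 4 + g - f (p(f, g) = 4 + (-f + g) = 4 + (g - f) = 4 + g - f)
d = -125 (d = ((4 + 3 - 1*(-5)) + 13)*(-2*2 - 1) = ((4 + 3 + 5) + 13)*(-4 - 1) = (12 + 13)*(-5) = 25*(-5) = -125)
-3069 - (-17*6 + d) = -3069 - (-17*6 - 125) = -3069 - (-102 - 125) = -3069 - 1*(-227) = -3069 + 227 = -2842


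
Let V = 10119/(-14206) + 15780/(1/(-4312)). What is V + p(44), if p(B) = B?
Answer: -966623357215/14206 ≈ -6.8043e+7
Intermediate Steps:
V = -966623982279/14206 (V = 10119*(-1/14206) + 15780/(-1/4312) = -10119/14206 + 15780*(-4312) = -10119/14206 - 68043360 = -966623982279/14206 ≈ -6.8043e+7)
V + p(44) = -966623982279/14206 + 44 = -966623357215/14206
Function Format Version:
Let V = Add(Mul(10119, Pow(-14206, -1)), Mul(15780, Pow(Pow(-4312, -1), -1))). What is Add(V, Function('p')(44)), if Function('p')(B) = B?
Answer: Rational(-966623357215, 14206) ≈ -6.8043e+7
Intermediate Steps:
V = Rational(-966623982279, 14206) (V = Add(Mul(10119, Rational(-1, 14206)), Mul(15780, Pow(Rational(-1, 4312), -1))) = Add(Rational(-10119, 14206), Mul(15780, -4312)) = Add(Rational(-10119, 14206), -68043360) = Rational(-966623982279, 14206) ≈ -6.8043e+7)
Add(V, Function('p')(44)) = Add(Rational(-966623982279, 14206), 44) = Rational(-966623357215, 14206)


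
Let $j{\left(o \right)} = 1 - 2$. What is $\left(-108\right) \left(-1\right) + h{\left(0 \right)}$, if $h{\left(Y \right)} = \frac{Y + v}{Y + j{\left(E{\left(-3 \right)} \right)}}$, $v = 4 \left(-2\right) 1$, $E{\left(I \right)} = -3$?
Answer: $116$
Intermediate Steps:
$j{\left(o \right)} = -1$ ($j{\left(o \right)} = 1 - 2 = -1$)
$v = -8$ ($v = \left(-8\right) 1 = -8$)
$h{\left(Y \right)} = \frac{-8 + Y}{-1 + Y}$ ($h{\left(Y \right)} = \frac{Y - 8}{Y - 1} = \frac{-8 + Y}{-1 + Y}$)
$\left(-108\right) \left(-1\right) + h{\left(0 \right)} = \left(-108\right) \left(-1\right) + \frac{-8 + 0}{-1 + 0} = 108 + \frac{1}{-1} \left(-8\right) = 108 - -8 = 108 + 8 = 116$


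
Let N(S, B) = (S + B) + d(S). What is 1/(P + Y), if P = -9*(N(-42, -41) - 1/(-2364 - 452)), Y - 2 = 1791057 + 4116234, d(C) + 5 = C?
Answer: 2816/16638231799 ≈ 1.6925e-7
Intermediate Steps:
d(C) = -5 + C
Y = 5907293 (Y = 2 + (1791057 + 4116234) = 2 + 5907291 = 5907293)
N(S, B) = -5 + B + 2*S (N(S, B) = (S + B) + (-5 + S) = (B + S) + (-5 + S) = -5 + B + 2*S)
P = 3294711/2816 (P = -9*((-5 - 41 + 2*(-42)) - 1/(-2364 - 452)) = -9*((-5 - 41 - 84) - 1/(-2816)) = -9*(-130 - 1*(-1/2816)) = -9*(-130 + 1/2816) = -9*(-366079/2816) = 3294711/2816 ≈ 1170.0)
1/(P + Y) = 1/(3294711/2816 + 5907293) = 1/(16638231799/2816) = 2816/16638231799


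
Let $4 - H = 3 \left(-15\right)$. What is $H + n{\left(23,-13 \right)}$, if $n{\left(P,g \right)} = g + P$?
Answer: $59$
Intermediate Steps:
$H = 49$ ($H = 4 - 3 \left(-15\right) = 4 - -45 = 4 + 45 = 49$)
$n{\left(P,g \right)} = P + g$
$H + n{\left(23,-13 \right)} = 49 + \left(23 - 13\right) = 49 + 10 = 59$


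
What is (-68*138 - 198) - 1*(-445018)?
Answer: 435436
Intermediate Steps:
(-68*138 - 198) - 1*(-445018) = (-9384 - 198) + 445018 = -9582 + 445018 = 435436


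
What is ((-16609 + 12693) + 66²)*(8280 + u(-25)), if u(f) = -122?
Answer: 3589520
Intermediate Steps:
((-16609 + 12693) + 66²)*(8280 + u(-25)) = ((-16609 + 12693) + 66²)*(8280 - 122) = (-3916 + 4356)*8158 = 440*8158 = 3589520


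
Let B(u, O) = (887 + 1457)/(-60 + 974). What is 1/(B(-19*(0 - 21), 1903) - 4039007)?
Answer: -457/1845825027 ≈ -2.4759e-7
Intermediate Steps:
B(u, O) = 1172/457 (B(u, O) = 2344/914 = 2344*(1/914) = 1172/457)
1/(B(-19*(0 - 21), 1903) - 4039007) = 1/(1172/457 - 4039007) = 1/(-1845825027/457) = -457/1845825027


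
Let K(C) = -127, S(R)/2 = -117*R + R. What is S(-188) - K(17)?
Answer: 43743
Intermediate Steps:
S(R) = -232*R (S(R) = 2*(-117*R + R) = 2*(-116*R) = -232*R)
S(-188) - K(17) = -232*(-188) - 1*(-127) = 43616 + 127 = 43743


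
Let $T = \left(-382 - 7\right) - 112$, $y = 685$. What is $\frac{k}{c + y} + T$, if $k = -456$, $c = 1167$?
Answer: $- \frac{232077}{463} \approx -501.25$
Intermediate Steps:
$T = -501$ ($T = -389 - 112 = -501$)
$\frac{k}{c + y} + T = \frac{1}{1167 + 685} \left(-456\right) - 501 = \frac{1}{1852} \left(-456\right) - 501 = - \frac{114}{463} - 501 = - \frac{232077}{463}$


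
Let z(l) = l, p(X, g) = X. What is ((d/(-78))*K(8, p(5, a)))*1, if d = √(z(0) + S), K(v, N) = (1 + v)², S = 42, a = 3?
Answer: -27*√42/26 ≈ -6.7300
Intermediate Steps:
d = √42 (d = √(0 + 42) = √42 ≈ 6.4807)
((d/(-78))*K(8, p(5, a)))*1 = ((√42/(-78))*(1 + 8)²)*1 = ((√42*(-1/78))*9²)*1 = (-√42/78*81)*1 = -27*√42/26*1 = -27*√42/26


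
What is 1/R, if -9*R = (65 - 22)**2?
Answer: -9/1849 ≈ -0.0048675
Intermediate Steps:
R = -1849/9 (R = -(65 - 22)**2/9 = -1/9*43**2 = -1/9*1849 = -1849/9 ≈ -205.44)
1/R = 1/(-1849/9) = -9/1849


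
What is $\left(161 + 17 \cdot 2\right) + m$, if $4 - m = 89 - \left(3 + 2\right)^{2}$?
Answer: $135$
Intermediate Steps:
$m = -60$ ($m = 4 - \left(89 - \left(3 + 2\right)^{2}\right) = 4 - \left(89 - 5^{2}\right) = 4 - \left(89 - 25\right) = 4 - 64 = -60$)
$\left(161 + 17 \cdot 2\right) + m = \left(161 + 17 \cdot 2\right) - 60 = \left(161 + 34\right) - 60 = 195 - 60 = 135$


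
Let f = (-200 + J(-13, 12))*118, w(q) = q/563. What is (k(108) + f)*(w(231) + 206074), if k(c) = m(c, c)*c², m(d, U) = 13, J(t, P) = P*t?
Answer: 12718564750232/563 ≈ 2.2591e+10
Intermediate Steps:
w(q) = q/563 (w(q) = q*(1/563) = q/563)
f = -42008 (f = (-200 + 12*(-13))*118 = (-200 - 156)*118 = -356*118 = -42008)
k(c) = 13*c²
(k(108) + f)*(w(231) + 206074) = (13*108² - 42008)*((1/563)*231 + 206074) = (13*11664 - 42008)*(231/563 + 206074) = (151632 - 42008)*(116019893/563) = 109624*(116019893/563) = 12718564750232/563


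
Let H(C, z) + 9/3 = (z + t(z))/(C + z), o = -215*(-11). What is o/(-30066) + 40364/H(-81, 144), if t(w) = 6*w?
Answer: 1213553279/390858 ≈ 3104.8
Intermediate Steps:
o = 2365
H(C, z) = -3 + 7*z/(C + z) (H(C, z) = -3 + (z + 6*z)/(C + z) = -3 + (7*z)/(C + z) = -3 + 7*z/(C + z))
o/(-30066) + 40364/H(-81, 144) = 2365/(-30066) + 40364/(((-3*(-81) + 4*144)/(-81 + 144))) = 2365*(-1/30066) + 40364/(((243 + 576)/63)) = -2365/30066 + 40364/(((1/63)*819)) = -2365/30066 + 40364/13 = 1213553279/390858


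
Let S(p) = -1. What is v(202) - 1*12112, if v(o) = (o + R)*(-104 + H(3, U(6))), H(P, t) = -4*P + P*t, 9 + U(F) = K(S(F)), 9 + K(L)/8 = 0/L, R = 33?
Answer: -96477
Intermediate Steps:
K(L) = -72 (K(L) = -72 + 8*(0/L) = -72 + 8*0 = -72 + 0 = -72)
U(F) = -81 (U(F) = -9 - 72 = -81)
v(o) = -11847 - 359*o (v(o) = (o + 33)*(-104 + 3*(-4 - 81)) = (33 + o)*(-104 + 3*(-85)) = (33 + o)*(-104 - 255) = (33 + o)*(-359) = -11847 - 359*o)
v(202) - 1*12112 = (-11847 - 359*202) - 1*12112 = (-11847 - 72518) - 12112 = -84365 - 12112 = -96477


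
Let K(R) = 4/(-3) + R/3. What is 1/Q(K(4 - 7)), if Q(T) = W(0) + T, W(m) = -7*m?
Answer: -3/7 ≈ -0.42857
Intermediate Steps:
K(R) = -4/3 + R/3 (K(R) = 4*(-⅓) + R*(⅓) = -4/3 + R/3)
Q(T) = T (Q(T) = -7*0 + T = 0 + T = T)
1/Q(K(4 - 7)) = 1/(-4/3 + (4 - 7)/3) = 1/(-4/3 + (⅓)*(-3)) = 1/(-4/3 - 1) = 1/(-7/3) = -3/7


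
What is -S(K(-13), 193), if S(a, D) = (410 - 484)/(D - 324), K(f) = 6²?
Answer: -74/131 ≈ -0.56489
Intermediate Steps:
K(f) = 36
S(a, D) = -74/(-324 + D)
-S(K(-13), 193) = -(-74)/(-324 + 193) = -(-74)/(-131) = -(-74)*(-1)/131 = -1*74/131 = -74/131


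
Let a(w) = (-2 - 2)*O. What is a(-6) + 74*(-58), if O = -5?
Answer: -4272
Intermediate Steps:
a(w) = 20 (a(w) = (-2 - 2)*(-5) = -4*(-5) = 20)
a(-6) + 74*(-58) = 20 + 74*(-58) = 20 - 4292 = -4272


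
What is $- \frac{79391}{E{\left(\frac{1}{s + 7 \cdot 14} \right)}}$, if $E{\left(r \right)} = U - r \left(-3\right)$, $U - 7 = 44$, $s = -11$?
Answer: $- \frac{2302339}{1480} \approx -1555.6$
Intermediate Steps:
$U = 51$ ($U = 7 + 44 = 51$)
$E{\left(r \right)} = 51 + 3 r$ ($E{\left(r \right)} = 51 - r \left(-3\right) = 51 - - 3 r = 51 + 3 r$)
$- \frac{79391}{E{\left(\frac{1}{s + 7 \cdot 14} \right)}} = - \frac{79391}{51 + \frac{3}{-11 + 7 \cdot 14}} = - \frac{79391}{51 + \frac{3}{-11 + 98}} = - \frac{79391}{51 + \frac{3}{87}} = - \frac{79391}{51 + 3 \cdot \frac{1}{87}} = - \frac{79391}{51 + \frac{1}{29}} = - \frac{79391}{\frac{1480}{29}} = \left(-79391\right) \frac{29}{1480} = - \frac{2302339}{1480}$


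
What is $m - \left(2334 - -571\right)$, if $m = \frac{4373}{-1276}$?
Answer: $- \frac{3711153}{1276} \approx -2908.4$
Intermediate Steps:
$m = - \frac{4373}{1276}$ ($m = 4373 \left(- \frac{1}{1276}\right) = - \frac{4373}{1276} \approx -3.4271$)
$m - \left(2334 - -571\right) = - \frac{4373}{1276} - \left(2334 - -571\right) = - \frac{4373}{1276} - \left(2334 + 571\right) = - \frac{4373}{1276} - 2905 = - \frac{3711153}{1276}$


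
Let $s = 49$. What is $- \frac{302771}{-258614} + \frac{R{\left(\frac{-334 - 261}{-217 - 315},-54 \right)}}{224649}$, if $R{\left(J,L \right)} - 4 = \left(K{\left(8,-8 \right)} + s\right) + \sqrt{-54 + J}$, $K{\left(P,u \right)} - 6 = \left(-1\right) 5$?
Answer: $\frac{7559018615}{6455264054} + \frac{i \sqrt{76361}}{8536662} \approx 1.171 + 3.237 \cdot 10^{-5} i$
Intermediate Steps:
$K{\left(P,u \right)} = 1$ ($K{\left(P,u \right)} = 6 - 5 = 1$)
$R{\left(J,L \right)} = 54 + \sqrt{-54 + J}$ ($R{\left(J,L \right)} = 4 + \left(\left(1 + 49\right) + \sqrt{-54 + J}\right) = 4 + \left(50 + \sqrt{-54 + J}\right) = 54 + \sqrt{-54 + J}$)
$- \frac{302771}{-258614} + \frac{R{\left(\frac{-334 - 261}{-217 - 315},-54 \right)}}{224649} = - \frac{302771}{-258614} + \frac{54 + \sqrt{-54 + \frac{-334 - 261}{-217 - 315}}}{224649} = \left(-302771\right) \left(- \frac{1}{258614}\right) + \left(54 + \sqrt{-54 - \frac{595}{-532}}\right) \frac{1}{224649} = \frac{302771}{258614} + \left(54 + \sqrt{-54 - - \frac{85}{76}}\right) \frac{1}{224649} = \frac{302771}{258614} + \left(54 + \sqrt{-54 + \frac{85}{76}}\right) \frac{1}{224649} = \frac{302771}{258614} + \left(54 + \sqrt{- \frac{4019}{76}}\right) \frac{1}{224649} = \frac{302771}{258614} + \left(54 + \frac{i \sqrt{76361}}{38}\right) \frac{1}{224649} = \frac{302771}{258614} + \left(\frac{6}{24961} + \frac{i \sqrt{76361}}{8536662}\right) = \frac{7559018615}{6455264054} + \frac{i \sqrt{76361}}{8536662}$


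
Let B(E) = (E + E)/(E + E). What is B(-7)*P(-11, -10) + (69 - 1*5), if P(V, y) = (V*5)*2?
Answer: -46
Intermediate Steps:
P(V, y) = 10*V (P(V, y) = (5*V)*2 = 10*V)
B(E) = 1 (B(E) = (2*E)/((2*E)) = (2*E)*(1/(2*E)) = 1)
B(-7)*P(-11, -10) + (69 - 1*5) = 1*(10*(-11)) + (69 - 1*5) = 1*(-110) + (69 - 5) = -110 + 64 = -46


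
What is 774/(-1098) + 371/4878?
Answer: -187123/297558 ≈ -0.62886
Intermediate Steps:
774/(-1098) + 371/4878 = 774*(-1/1098) + 371*(1/4878) = -43/61 + 371/4878 = -187123/297558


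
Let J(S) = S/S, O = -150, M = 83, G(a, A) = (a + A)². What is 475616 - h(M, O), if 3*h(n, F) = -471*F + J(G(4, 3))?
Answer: 1356197/3 ≈ 4.5207e+5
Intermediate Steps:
G(a, A) = (A + a)²
J(S) = 1
h(n, F) = ⅓ - 157*F (h(n, F) = (-471*F + 1)/3 = (1 - 471*F)/3 = ⅓ - 157*F)
475616 - h(M, O) = 475616 - (⅓ - 157*(-150)) = 475616 - (⅓ + 23550) = 475616 - 1*70651/3 = 475616 - 70651/3 = 1356197/3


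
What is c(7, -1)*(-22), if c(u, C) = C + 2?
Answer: -22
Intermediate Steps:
c(u, C) = 2 + C
c(7, -1)*(-22) = (2 - 1)*(-22) = 1*(-22) = -22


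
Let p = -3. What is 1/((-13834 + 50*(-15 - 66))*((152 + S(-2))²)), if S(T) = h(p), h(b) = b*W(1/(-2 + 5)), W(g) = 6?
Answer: -1/321125104 ≈ -3.1140e-9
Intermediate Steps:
h(b) = 6*b (h(b) = b*6 = 6*b)
S(T) = -18 (S(T) = 6*(-3) = -18)
1/((-13834 + 50*(-15 - 66))*((152 + S(-2))²)) = 1/((-13834 + 50*(-15 - 66))*((152 - 18)²)) = 1/((-13834 + 50*(-81))*(134²)) = 1/(-13834 - 4050*17956) = (1/17956)/(-17884) = -1/17884*1/17956 = -1/321125104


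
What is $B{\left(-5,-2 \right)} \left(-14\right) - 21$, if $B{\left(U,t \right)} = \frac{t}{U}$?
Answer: $- \frac{133}{5} \approx -26.6$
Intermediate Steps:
$B{\left(-5,-2 \right)} \left(-14\right) - 21 = - \frac{2}{-5} \left(-14\right) - 21 = \left(-2\right) \left(- \frac{1}{5}\right) \left(-14\right) - 21 = \frac{2}{5} \left(-14\right) - 21 = - \frac{28}{5} - 21 = - \frac{133}{5}$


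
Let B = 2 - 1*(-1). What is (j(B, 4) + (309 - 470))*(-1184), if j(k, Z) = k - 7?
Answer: 195360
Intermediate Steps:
B = 3 (B = 2 + 1 = 3)
j(k, Z) = -7 + k
(j(B, 4) + (309 - 470))*(-1184) = ((-7 + 3) + (309 - 470))*(-1184) = (-4 - 161)*(-1184) = -165*(-1184) = 195360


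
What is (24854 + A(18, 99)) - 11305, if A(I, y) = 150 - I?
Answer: 13681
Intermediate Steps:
(24854 + A(18, 99)) - 11305 = (24854 + (150 - 1*18)) - 11305 = (24854 + (150 - 18)) - 11305 = (24854 + 132) - 11305 = 24986 - 11305 = 13681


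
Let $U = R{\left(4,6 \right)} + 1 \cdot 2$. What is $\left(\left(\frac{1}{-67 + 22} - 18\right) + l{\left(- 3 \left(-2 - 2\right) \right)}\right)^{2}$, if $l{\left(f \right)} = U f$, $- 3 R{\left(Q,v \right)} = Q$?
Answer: $\frac{203401}{2025} \approx 100.44$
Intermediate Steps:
$R{\left(Q,v \right)} = - \frac{Q}{3}$
$U = \frac{2}{3}$ ($U = \left(- \frac{1}{3}\right) 4 + 1 \cdot 2 = - \frac{4}{3} + 2 = \frac{2}{3} \approx 0.66667$)
$l{\left(f \right)} = \frac{2 f}{3}$
$\left(\left(\frac{1}{-67 + 22} - 18\right) + l{\left(- 3 \left(-2 - 2\right) \right)}\right)^{2} = \left(\left(\frac{1}{-67 + 22} - 18\right) + \frac{2 \left(- 3 \left(-2 - 2\right)\right)}{3}\right)^{2} = \left(\left(\frac{1}{-45} - 18\right) + \frac{2 \left(\left(-3\right) \left(-4\right)\right)}{3}\right)^{2} = \left(\left(- \frac{1}{45} - 18\right) + \frac{2}{3} \cdot 12\right)^{2} = \left(- \frac{811}{45} + 8\right)^{2} = \left(- \frac{451}{45}\right)^{2} = \frac{203401}{2025}$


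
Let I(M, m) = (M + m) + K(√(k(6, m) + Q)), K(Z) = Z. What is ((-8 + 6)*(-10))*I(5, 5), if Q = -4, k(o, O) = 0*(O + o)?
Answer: 200 + 40*I ≈ 200.0 + 40.0*I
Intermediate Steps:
k(o, O) = 0
I(M, m) = M + m + 2*I (I(M, m) = (M + m) + √(0 - 4) = (M + m) + √(-4) = (M + m) + 2*I = M + m + 2*I)
((-8 + 6)*(-10))*I(5, 5) = ((-8 + 6)*(-10))*(5 + 5 + 2*I) = (-2*(-10))*(10 + 2*I) = 20*(10 + 2*I) = 200 + 40*I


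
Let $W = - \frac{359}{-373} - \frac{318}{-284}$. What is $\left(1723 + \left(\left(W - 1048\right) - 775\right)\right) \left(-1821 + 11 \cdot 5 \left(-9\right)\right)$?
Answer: $\frac{6005752770}{26483} \approx 2.2678 \cdot 10^{5}$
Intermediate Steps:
$W = \frac{110285}{52966}$ ($W = \left(-359\right) \left(- \frac{1}{373}\right) - - \frac{159}{142} = \frac{359}{373} + \frac{159}{142} = \frac{110285}{52966} \approx 2.0822$)
$\left(1723 + \left(\left(W - 1048\right) - 775\right)\right) \left(-1821 + 11 \cdot 5 \left(-9\right)\right) = \left(1723 + \left(\left(\frac{110285}{52966} - 1048\right) - 775\right)\right) \left(-1821 + 11 \cdot 5 \left(-9\right)\right) = \left(1723 + \left(\left(\frac{110285}{52966} - 1048\right) - 775\right)\right) \left(-1821 + 55 \left(-9\right)\right) = \left(1723 - \frac{96446733}{52966}\right) \left(-1821 - 495\right) = \left(1723 - \frac{96446733}{52966}\right) \left(-2316\right) = \left(- \frac{5186315}{52966}\right) \left(-2316\right) = \frac{6005752770}{26483}$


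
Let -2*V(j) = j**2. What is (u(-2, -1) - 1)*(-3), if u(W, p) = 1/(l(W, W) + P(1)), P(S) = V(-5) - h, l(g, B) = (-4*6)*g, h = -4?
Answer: 231/79 ≈ 2.9240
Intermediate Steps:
V(j) = -j**2/2
l(g, B) = -24*g
P(S) = -17/2 (P(S) = -1/2*(-5)**2 - 1*(-4) = -1/2*25 + 4 = -25/2 + 4 = -17/2)
u(W, p) = 1/(-17/2 - 24*W) (u(W, p) = 1/(-24*W - 17/2) = 1/(-17/2 - 24*W))
(u(-2, -1) - 1)*(-3) = (-2/(17 + 48*(-2)) - 1)*(-3) = (-2/(17 - 96) - 1)*(-3) = (-2/(-79) - 1)*(-3) = (-2*(-1/79) - 1)*(-3) = (2/79 - 1)*(-3) = -77/79*(-3) = 231/79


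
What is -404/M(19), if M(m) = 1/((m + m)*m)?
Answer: -291688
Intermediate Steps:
M(m) = 1/(2*m²) (M(m) = 1/(((2*m))*m) = (1/(2*m))/m = 1/(2*m²))
-404/M(19) = -404/((½)/19²) = -404/((½)*(1/361)) = -404/1/722 = -404*722 = -291688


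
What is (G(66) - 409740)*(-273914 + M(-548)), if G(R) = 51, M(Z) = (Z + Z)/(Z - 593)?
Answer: 18291722952006/163 ≈ 1.1222e+11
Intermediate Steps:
M(Z) = 2*Z/(-593 + Z) (M(Z) = (2*Z)/(-593 + Z) = 2*Z/(-593 + Z))
(G(66) - 409740)*(-273914 + M(-548)) = (51 - 409740)*(-273914 + 2*(-548)/(-593 - 548)) = -409689*(-273914 + 2*(-548)/(-1141)) = -409689*(-273914 + 2*(-548)*(-1/1141)) = -409689*(-273914 + 1096/1141) = -409689*(-312534778/1141) = 18291722952006/163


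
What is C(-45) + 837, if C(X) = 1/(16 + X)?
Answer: 24272/29 ≈ 836.97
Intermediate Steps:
C(-45) + 837 = 1/(16 - 45) + 837 = 1/(-29) + 837 = -1/29 + 837 = 24272/29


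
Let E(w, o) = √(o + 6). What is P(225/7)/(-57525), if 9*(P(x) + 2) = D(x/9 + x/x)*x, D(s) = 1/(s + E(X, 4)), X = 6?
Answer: 134/15359175 + 7*√10/1228734 ≈ 2.6740e-5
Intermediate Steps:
E(w, o) = √(6 + o)
D(s) = 1/(s + √10) (D(s) = 1/(s + √(6 + 4)) = 1/(s + √10))
P(x) = -2 + x/(9*(1 + √10 + x/9)) (P(x) = -2 + (x/((x/9 + x/x) + √10))/9 = -2 + (x/((x*(⅑) + 1) + √10))/9 = -2 + (x/((x/9 + 1) + √10))/9 = -2 + (x/((1 + x/9) + √10))/9 = -2 + (x/(1 + √10 + x/9))/9 = -2 + x/(9*(1 + √10 + x/9)))
P(225/7)/(-57525) = ((-18 - 225/7 - 18*√10)/(9 + 225/7 + 9*√10))/(-57525) = ((-18 - 225/7 - 18*√10)/(9 + 225*(⅐) + 9*√10))*(-1/57525) = ((-18 - 1*225/7 - 18*√10)/(9 + 225/7 + 9*√10))*(-1/57525) = ((-18 - 225/7 - 18*√10)/(288/7 + 9*√10))*(-1/57525) = ((-351/7 - 18*√10)/(288/7 + 9*√10))*(-1/57525) = -(-351/7 - 18*√10)/(57525*(288/7 + 9*√10))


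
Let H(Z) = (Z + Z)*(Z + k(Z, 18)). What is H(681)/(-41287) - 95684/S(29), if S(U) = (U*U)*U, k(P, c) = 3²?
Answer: -26870799728/1006948643 ≈ -26.685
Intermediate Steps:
k(P, c) = 9
H(Z) = 2*Z*(9 + Z) (H(Z) = (Z + Z)*(Z + 9) = (2*Z)*(9 + Z) = 2*Z*(9 + Z))
S(U) = U³ (S(U) = U²*U = U³)
H(681)/(-41287) - 95684/S(29) = (2*681*(9 + 681))/(-41287) - 95684/(29³) = (2*681*690)*(-1/41287) - 95684/24389 = 939780*(-1/41287) - 95684*1/24389 = -939780/41287 - 95684/24389 = -26870799728/1006948643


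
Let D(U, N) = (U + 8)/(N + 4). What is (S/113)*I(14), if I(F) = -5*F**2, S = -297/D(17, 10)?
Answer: 814968/565 ≈ 1442.4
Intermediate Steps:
D(U, N) = (8 + U)/(4 + N)
S = -4158/25 (S = -297*(4 + 10)/(8 + 17) = -297/(25/14) = -297/((1/14)*25) = -297/25/14 = -297*14/25 = -4158/25 ≈ -166.32)
(S/113)*I(14) = (-4158/25/113)*(-5*14**2) = (-4158/25*1/113)*(-5*196) = -4158/2825*(-980) = 814968/565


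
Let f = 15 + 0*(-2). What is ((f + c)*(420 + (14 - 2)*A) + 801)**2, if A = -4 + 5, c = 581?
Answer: 66704942529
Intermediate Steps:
f = 15 (f = 15 + 0 = 15)
A = 1
((f + c)*(420 + (14 - 2)*A) + 801)**2 = ((15 + 581)*(420 + (14 - 2)*1) + 801)**2 = (596*(420 + 12*1) + 801)**2 = (596*(420 + 12) + 801)**2 = (596*432 + 801)**2 = (257472 + 801)**2 = 258273**2 = 66704942529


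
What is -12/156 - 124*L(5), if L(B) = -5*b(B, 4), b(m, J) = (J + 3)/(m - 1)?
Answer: 14104/13 ≈ 1084.9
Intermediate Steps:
b(m, J) = (3 + J)/(-1 + m)
L(B) = -35/(-1 + B) (L(B) = -5*(3 + 4)/(-1 + B) = -5*7/(-1 + B) = -35/(-1 + B))
-12/156 - 124*L(5) = -12/156 - (-4340)/(-1 + 5) = -12*1/156 - (-4340)/4 = -1/13 - (-4340)/4 = -1/13 - 124*(-35/4) = -1/13 + 1085 = 14104/13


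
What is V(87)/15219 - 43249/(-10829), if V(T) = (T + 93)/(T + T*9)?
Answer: 6362684791/1593129993 ≈ 3.9938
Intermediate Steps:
V(T) = (93 + T)/(10*T) (V(T) = (93 + T)/(T + 9*T) = (93 + T)/((10*T)) = (93 + T)*(1/(10*T)) = (93 + T)/(10*T))
V(87)/15219 - 43249/(-10829) = ((⅒)*(93 + 87)/87)/15219 - 43249/(-10829) = ((⅒)*(1/87)*180)*(1/15219) - 43249*(-1/10829) = (6/29)*(1/15219) + 43249/10829 = 2/147117 + 43249/10829 = 6362684791/1593129993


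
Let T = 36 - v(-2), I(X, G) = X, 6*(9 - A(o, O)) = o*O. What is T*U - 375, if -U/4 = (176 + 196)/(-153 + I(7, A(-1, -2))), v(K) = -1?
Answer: 153/73 ≈ 2.0959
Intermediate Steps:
A(o, O) = 9 - O*o/6 (A(o, O) = 9 - o*O/6 = 9 - O*o/6)
U = 744/73 (U = -4*(176 + 196)/(-153 + 7) = -1488/(-146) = -1488*(-1)/146 = -4*(-186/73) = 744/73 ≈ 10.192)
T = 37 (T = 36 - 1*(-1) = 36 + 1 = 37)
T*U - 375 = 37*(744/73) - 375 = 27528/73 - 375 = 153/73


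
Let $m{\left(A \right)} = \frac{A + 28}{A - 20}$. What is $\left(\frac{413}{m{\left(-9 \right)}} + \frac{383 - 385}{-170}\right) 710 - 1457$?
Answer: $- \frac{145030303}{323} \approx -4.4901 \cdot 10^{5}$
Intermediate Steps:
$m{\left(A \right)} = \frac{28 + A}{-20 + A}$
$\left(\frac{413}{m{\left(-9 \right)}} + \frac{383 - 385}{-170}\right) 710 - 1457 = \left(\frac{413}{\frac{1}{-20 - 9} \left(28 - 9\right)} + \frac{383 - 385}{-170}\right) 710 - 1457 = \left(\frac{413}{\frac{1}{-29} \cdot 19} + \left(383 - 385\right) \left(- \frac{1}{170}\right)\right) 710 - 1457 = \left(\frac{413}{\left(- \frac{1}{29}\right) 19} - - \frac{1}{85}\right) 710 - 1457 = \left(\frac{413}{- \frac{19}{29}} + \frac{1}{85}\right) 710 - 1457 = \left(413 \left(- \frac{29}{19}\right) + \frac{1}{85}\right) 710 - 1457 = \left(- \frac{11977}{19} + \frac{1}{85}\right) 710 - 1457 = \left(- \frac{1018026}{1615}\right) 710 - 1457 = - \frac{144559692}{323} - 1457 = - \frac{145030303}{323}$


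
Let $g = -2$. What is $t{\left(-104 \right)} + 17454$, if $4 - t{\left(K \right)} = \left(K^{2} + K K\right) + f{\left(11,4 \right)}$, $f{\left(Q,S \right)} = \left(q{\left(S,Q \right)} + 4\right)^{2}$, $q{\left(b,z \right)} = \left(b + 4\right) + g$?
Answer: $-4274$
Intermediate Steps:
$q{\left(b,z \right)} = 2 + b$ ($q{\left(b,z \right)} = \left(b + 4\right) - 2 = \left(4 + b\right) - 2 = 2 + b$)
$f{\left(Q,S \right)} = \left(6 + S\right)^{2}$ ($f{\left(Q,S \right)} = \left(\left(2 + S\right) + 4\right)^{2} = \left(6 + S\right)^{2}$)
$t{\left(K \right)} = -96 - 2 K^{2}$ ($t{\left(K \right)} = 4 - \left(\left(K^{2} + K K\right) + \left(6 + 4\right)^{2}\right) = 4 - \left(\left(K^{2} + K^{2}\right) + 10^{2}\right) = 4 - \left(2 K^{2} + 100\right) = 4 - \left(100 + 2 K^{2}\right) = -96 - 2 K^{2}$)
$t{\left(-104 \right)} + 17454 = \left(-96 - 2 \left(-104\right)^{2}\right) + 17454 = \left(-96 - 21632\right) + 17454 = -21728 + 17454 = -4274$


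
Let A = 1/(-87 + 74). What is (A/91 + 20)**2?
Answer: 559748281/1399489 ≈ 399.97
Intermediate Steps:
A = -1/13 (A = 1/(-13) = -1/13 ≈ -0.076923)
(A/91 + 20)**2 = (-1/13/91 + 20)**2 = (-1/13*1/91 + 20)**2 = (-1/1183 + 20)**2 = (23659/1183)**2 = 559748281/1399489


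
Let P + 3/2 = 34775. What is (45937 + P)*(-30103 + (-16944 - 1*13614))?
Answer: -9791959281/2 ≈ -4.8960e+9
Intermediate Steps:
P = 69547/2 (P = -3/2 + 34775 = 69547/2 ≈ 34774.)
(45937 + P)*(-30103 + (-16944 - 1*13614)) = (45937 + 69547/2)*(-30103 + (-16944 - 1*13614)) = 161421*(-30103 + (-16944 - 13614))/2 = 161421*(-30103 - 30558)/2 = (161421/2)*(-60661) = -9791959281/2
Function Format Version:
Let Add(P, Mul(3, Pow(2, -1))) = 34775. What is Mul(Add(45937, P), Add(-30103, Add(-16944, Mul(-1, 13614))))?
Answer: Rational(-9791959281, 2) ≈ -4.8960e+9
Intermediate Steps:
P = Rational(69547, 2) (P = Add(Rational(-3, 2), 34775) = Rational(69547, 2) ≈ 34774.)
Mul(Add(45937, P), Add(-30103, Add(-16944, Mul(-1, 13614)))) = Mul(Add(45937, Rational(69547, 2)), Add(-30103, Add(-16944, Mul(-1, 13614)))) = Mul(Rational(161421, 2), Add(-30103, Add(-16944, -13614))) = Mul(Rational(161421, 2), Add(-30103, -30558)) = Mul(Rational(161421, 2), -60661) = Rational(-9791959281, 2)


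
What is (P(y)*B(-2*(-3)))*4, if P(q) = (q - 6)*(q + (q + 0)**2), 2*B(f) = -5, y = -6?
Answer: 3600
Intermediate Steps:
B(f) = -5/2 (B(f) = (1/2)*(-5) = -5/2)
P(q) = (-6 + q)*(q + q**2)
(P(y)*B(-2*(-3)))*4 = (-6*(-6 + (-6)**2 - 5*(-6))*(-5/2))*4 = (-6*(-6 + 36 + 30)*(-5/2))*4 = (-6*60*(-5/2))*4 = -360*(-5/2)*4 = 900*4 = 3600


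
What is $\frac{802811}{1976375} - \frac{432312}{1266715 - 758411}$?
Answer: $- \frac{55792323307}{125574914750} \approx -0.44429$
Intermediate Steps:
$\frac{802811}{1976375} - \frac{432312}{1266715 - 758411} = 802811 \cdot \frac{1}{1976375} - \frac{432312}{508304} = \frac{802811}{1976375} - \frac{54039}{63538} = - \frac{55792323307}{125574914750}$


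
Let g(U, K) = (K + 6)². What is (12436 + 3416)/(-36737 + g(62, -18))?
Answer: -15852/36593 ≈ -0.43320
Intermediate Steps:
g(U, K) = (6 + K)²
(12436 + 3416)/(-36737 + g(62, -18)) = (12436 + 3416)/(-36737 + (6 - 18)²) = 15852/(-36737 + (-12)²) = 15852/(-36737 + 144) = 15852/(-36593) = 15852*(-1/36593) = -15852/36593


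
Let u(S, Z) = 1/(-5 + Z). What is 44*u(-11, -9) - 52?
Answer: -386/7 ≈ -55.143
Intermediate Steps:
44*u(-11, -9) - 52 = 44/(-5 - 9) - 52 = 44/(-14) - 52 = 44*(-1/14) - 52 = -22/7 - 52 = -386/7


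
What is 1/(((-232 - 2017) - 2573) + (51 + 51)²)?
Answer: 1/5582 ≈ 0.00017915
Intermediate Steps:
1/(((-232 - 2017) - 2573) + (51 + 51)²) = 1/((-2249 - 2573) + 102²) = 1/(-4822 + 10404) = 1/5582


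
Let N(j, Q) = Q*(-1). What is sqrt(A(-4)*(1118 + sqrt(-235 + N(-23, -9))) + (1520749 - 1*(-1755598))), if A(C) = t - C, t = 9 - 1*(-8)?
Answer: sqrt(3299825 + 21*I*sqrt(226)) ≈ 1816.5 + 0.087*I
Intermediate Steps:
N(j, Q) = -Q
t = 17 (t = 9 + 8 = 17)
A(C) = 17 - C
sqrt(A(-4)*(1118 + sqrt(-235 + N(-23, -9))) + (1520749 - 1*(-1755598))) = sqrt((17 - 1*(-4))*(1118 + sqrt(-235 - 1*(-9))) + (1520749 - 1*(-1755598))) = sqrt((17 + 4)*(1118 + sqrt(-235 + 9)) + (1520749 + 1755598)) = sqrt(21*(1118 + sqrt(-226)) + 3276347) = sqrt(21*(1118 + I*sqrt(226)) + 3276347) = sqrt((23478 + 21*I*sqrt(226)) + 3276347) = sqrt(3299825 + 21*I*sqrt(226))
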